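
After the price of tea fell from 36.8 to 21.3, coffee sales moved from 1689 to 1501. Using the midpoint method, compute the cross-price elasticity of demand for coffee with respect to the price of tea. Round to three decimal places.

0.221

%ΔQ_x = (1501 − 1689)/[(1689+1501)/2] = -188/1595 ≈ -0.1179.
%ΔP_y = (21.3 − 36.8)/[(36.8+21.3)/2] ≈ -0.5336.
E_xy = -0.1179/-0.5336 ≈ 0.221.
E_xy > 0, so coffee and tea are substitutes.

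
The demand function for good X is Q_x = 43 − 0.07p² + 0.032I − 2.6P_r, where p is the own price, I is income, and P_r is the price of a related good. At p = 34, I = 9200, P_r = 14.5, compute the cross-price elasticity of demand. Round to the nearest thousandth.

-0.172

Substituting, Q_x = 43 − 0.07(34)² + 0.032(9200) − 2.6(14.5) = 43 − 80.92 + 294.4 − 37.7 = 218.78.
∂Q_x/∂P_r = −2.6, so E_xy = -2.6·(14.5/218.78) ≈ -0.172.
E_xy < 0: the goods are complements.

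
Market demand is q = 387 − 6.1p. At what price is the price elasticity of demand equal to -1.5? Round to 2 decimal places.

Set −bp/(a − bp) = −1.5 ⇒ bp = 1.5(a − bp) ⇒ bp(1+1.5) = 1.5·a.
p = 1.5·387/(6.1·2.5) ≈ 38.07.

38.07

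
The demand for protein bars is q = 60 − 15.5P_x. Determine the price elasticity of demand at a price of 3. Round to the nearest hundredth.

At P_x = 3, q = 13.5.
dq/dP_x = −15.5.
Point elasticity E = (dq/dP_x)·(P_x/q) = -15.5 × 3/13.5 ≈ -3.44.
|E| > 1, so demand is elastic at this price.

-3.44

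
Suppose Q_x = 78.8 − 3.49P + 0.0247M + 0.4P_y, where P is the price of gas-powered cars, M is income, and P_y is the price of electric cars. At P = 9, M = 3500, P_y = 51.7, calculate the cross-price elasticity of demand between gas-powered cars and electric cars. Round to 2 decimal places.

0.13

Substituting, Q_x = 78.8 − 3.49(9) + 0.0247(3500) + 0.4(51.7) = 78.8 − 31.41 + 86.45 + 20.68 = 154.52.
∂Q_x/∂P_y = +0.4, so E_xy = 0.4·(51.7/154.52) ≈ 0.13.
E_xy > 0: the goods are substitutes.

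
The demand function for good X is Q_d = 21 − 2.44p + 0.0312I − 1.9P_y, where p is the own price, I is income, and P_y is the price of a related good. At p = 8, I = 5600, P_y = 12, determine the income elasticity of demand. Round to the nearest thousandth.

1.139

Substituting, Q_d = 21 − 2.44(8) + 0.0312(5600) − 1.9(12) = 21 − 19.52 + 174.72 − 22.8 = 153.4.
∂Q_d/∂I = +0.0312, so E_I = 0.0312·(5600/153.4) ≈ 1.139.
E_I > 1: normal good (luxury).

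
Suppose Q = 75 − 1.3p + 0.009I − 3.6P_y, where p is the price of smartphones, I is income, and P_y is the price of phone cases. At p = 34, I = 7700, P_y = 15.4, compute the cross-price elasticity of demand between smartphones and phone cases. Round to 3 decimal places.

Q = 75 − 1.3(34) + 0.009(7700) − 3.6(15.4) = 75 − 44.2 + 69.3 − 55.44 = 44.66.
∂Q/∂P_y = −3.6, so E_xy = -3.6·(15.4/44.66) ≈ -1.241.
E_xy < 0: the goods are complements.

-1.241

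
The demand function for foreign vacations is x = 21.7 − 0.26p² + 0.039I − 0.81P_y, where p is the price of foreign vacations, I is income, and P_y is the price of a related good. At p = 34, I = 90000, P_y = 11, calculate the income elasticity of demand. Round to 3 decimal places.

Evaluating quantity at (p, I, P_y) gives x = 21.7 − 0.26(34)² + 0.039(90000) − 0.81(11) = 21.7 − 300.56 + 3510 − 8.91 = 3222.23.
∂x/∂I = +0.039, so E_I = 0.039·(90000/3222.23) ≈ 1.089.
E_I > 1: normal good (luxury).

1.089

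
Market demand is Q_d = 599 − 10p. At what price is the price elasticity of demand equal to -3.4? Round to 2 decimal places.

Set −bp/(a − bp) = −3.4 ⇒ bp = 3.4(a − bp) ⇒ bp(1+3.4) = 3.4·a.
p = 3.4·599/(10·4.4) ≈ 46.29.

46.29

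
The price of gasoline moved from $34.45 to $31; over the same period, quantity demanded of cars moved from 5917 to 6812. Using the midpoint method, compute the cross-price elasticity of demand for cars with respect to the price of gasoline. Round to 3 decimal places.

%ΔQ_x = (6812 − 5917)/[(5917+6812)/2] = 895/6364.5 ≈ 0.1406.
%ΔP_y = (31 − 34.45)/[(34.45+31)/2] ≈ -0.1054.
E_xy = 0.1406/-0.1054 ≈ -1.334.
E_xy < 0, so cars and gasoline are complements.

-1.334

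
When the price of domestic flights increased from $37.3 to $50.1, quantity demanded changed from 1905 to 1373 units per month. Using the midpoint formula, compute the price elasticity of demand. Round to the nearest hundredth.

-1.11

%ΔQ = (1373 − 1905)/[(1905 + 1373)/2] = -532/1639 ≈ -0.3246.
%Δp = (50.1 − 37.3)/[(37.3 + 50.1)/2] = 12.8/43.7 ≈ 0.2929.
Arc elasticity E = %ΔQ/%Δp ≈ -0.3246/0.2929 ≈ -1.11.
|E| > 1: demand is elastic over this range.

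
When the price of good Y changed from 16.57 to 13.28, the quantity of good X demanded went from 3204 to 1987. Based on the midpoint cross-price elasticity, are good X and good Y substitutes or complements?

%ΔQ_x = (1987 − 3204)/[(3204+1987)/2] = -1217/2595.5 ≈ -0.4689.
%ΔP_y = (13.28 − 16.57)/[(16.57+13.28)/2] ≈ -0.2204.
E_xy = -0.4689/-0.2204 ≈ 2.127.
E_xy > 0, so the goods are substitutes.

substitutes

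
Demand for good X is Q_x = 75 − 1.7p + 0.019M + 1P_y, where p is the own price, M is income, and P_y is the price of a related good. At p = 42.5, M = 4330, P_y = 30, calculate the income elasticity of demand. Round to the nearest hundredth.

Substituting, Q_x = 75 − 1.7(42.5) + 0.019(4330) + 1(30) = 75 − 72.25 + 82.27 + 30 = 115.02.
∂Q_x/∂M = +0.019, so E_I = 0.019·(4330/115.02) ≈ 0.72.
E_I ∈ (0,1): normal good (necessity).

0.72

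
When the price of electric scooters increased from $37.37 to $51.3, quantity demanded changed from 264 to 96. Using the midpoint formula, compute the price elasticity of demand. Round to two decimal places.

-2.97

%ΔQ = (96 − 264)/[(264 + 96)/2] = -168/180 ≈ -0.9333.
%Δp = (51.3 − 37.37)/[(37.37 + 51.3)/2] = 13.93/44.335 ≈ 0.3142.
Arc elasticity E = %ΔQ/%Δp ≈ -0.9333/0.3142 ≈ -2.97.
|E| > 1: demand is elastic over this range.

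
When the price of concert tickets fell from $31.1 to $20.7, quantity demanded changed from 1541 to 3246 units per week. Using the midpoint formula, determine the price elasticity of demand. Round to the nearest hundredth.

-1.77

%Δq = (3246 − 1541)/[(1541 + 3246)/2] = 1705/2393.5 ≈ 0.7123.
%Δp = (20.7 − 31.1)/[(31.1 + 20.7)/2] = -10.4/25.9 ≈ -0.4015.
Arc elasticity E = %Δq/%Δp ≈ 0.7123/-0.4015 ≈ -1.77.
|E| > 1: demand is elastic over this range.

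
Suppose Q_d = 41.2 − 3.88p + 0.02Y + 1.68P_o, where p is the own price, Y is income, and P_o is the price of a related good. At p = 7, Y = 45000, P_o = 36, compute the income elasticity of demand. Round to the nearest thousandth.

Q_d = 41.2 − 3.88(7) + 0.02(45000) + 1.68(36) = 41.2 − 27.16 + 900 + 60.48 = 974.52.
∂Q_d/∂Y = +0.02, so E_I = 0.02·(45000/974.52) ≈ 0.924.
E_I ∈ (0,1): normal good (necessity).

0.924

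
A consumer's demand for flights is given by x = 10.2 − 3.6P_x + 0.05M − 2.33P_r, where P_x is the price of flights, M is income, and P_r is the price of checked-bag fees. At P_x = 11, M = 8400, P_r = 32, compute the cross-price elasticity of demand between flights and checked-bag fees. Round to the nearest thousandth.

x = 10.2 − 3.6(11) + 0.05(8400) − 2.33(32) = 10.2 − 39.6 + 420 − 74.56 = 316.04.
∂x/∂P_r = −2.33, so E_xy = -2.33·(32/316.04) ≈ -0.236.
E_xy < 0: the goods are complements.

-0.236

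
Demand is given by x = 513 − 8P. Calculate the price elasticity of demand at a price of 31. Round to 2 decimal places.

-0.94

At P = 31, x = 265.
dx/dP = −8.
Point elasticity E = (dx/dP)·(P/x) = -8 × 31/265 ≈ -0.94.
|E| < 1, so demand is inelastic at this price.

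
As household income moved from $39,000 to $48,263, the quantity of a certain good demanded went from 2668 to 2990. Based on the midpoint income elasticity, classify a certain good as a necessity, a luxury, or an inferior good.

%ΔQ = (2990 − 2668)/[(2668+2990)/2] = 322/2829 ≈ 0.1138.
%ΔY = (48,263 − 39,000)/[(39,000+48,263)/2] = 9263/43631.5 ≈ 0.2123.
E_I = %ΔQ/%ΔY ≈ 0.536.
E_I ∈ (0,1): normal good (necessity).

necessity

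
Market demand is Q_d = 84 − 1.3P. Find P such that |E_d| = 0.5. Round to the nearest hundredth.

21.54

Set −bP/(a − bP) = −0.5 ⇒ bP = 0.5(a − bP) ⇒ bP(1+0.5) = 0.5·a.
P = 0.5·84/(1.3·1.5) ≈ 21.54.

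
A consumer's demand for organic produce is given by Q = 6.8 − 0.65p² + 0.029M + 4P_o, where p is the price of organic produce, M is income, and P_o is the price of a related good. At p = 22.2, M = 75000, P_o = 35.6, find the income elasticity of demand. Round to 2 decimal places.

1.09

Substituting, Q = 6.8 − 0.65(22.2)² + 0.029(75000) + 4(35.6) = 6.8 − 320.346 + 2175 + 142.4 = 2003.854.
∂Q/∂M = +0.029, so E_I = 0.029·(75000/2003.854) ≈ 1.09.
E_I > 1: normal good (luxury).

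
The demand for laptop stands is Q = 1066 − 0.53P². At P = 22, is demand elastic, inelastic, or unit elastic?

At P = 22, Q = 809.48.
dQ/dP = −2·0.53·P = −23.32.
Point elasticity E = (dQ/dP)·(P/Q) = -23.32 × 22/809.48 ≈ -0.634.
|E| ≈ 0.634 < 1, so demand is inelastic.

inelastic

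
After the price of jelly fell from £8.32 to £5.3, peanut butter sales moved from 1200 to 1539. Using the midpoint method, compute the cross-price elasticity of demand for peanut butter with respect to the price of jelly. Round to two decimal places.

-0.56

%ΔQ_x = (1539 − 1200)/[(1200+1539)/2] = 339/1369.5 ≈ 0.2475.
%ΔP_y = (5.3 − 8.32)/[(8.32+5.3)/2] ≈ -0.4435.
E_xy = 0.2475/-0.4435 ≈ -0.56.
E_xy < 0, so peanut butter and jelly are complements.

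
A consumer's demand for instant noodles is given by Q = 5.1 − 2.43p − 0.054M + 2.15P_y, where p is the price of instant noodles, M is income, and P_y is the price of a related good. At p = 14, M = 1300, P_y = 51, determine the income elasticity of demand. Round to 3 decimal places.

First evaluate Q: 5.1 − 2.43(14) − 0.054(1300) + 2.15(51) = 5.1 − 34.02 − 70.2 + 109.65 = 10.53.
∂Q/∂M = −0.054, so E_I = -0.054·(1300/10.53) ≈ -6.667.
E_I < 0: inferior good.

-6.667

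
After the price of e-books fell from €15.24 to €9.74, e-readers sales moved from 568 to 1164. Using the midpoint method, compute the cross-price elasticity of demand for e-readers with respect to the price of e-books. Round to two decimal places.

-1.56

%ΔQ_x = (1164 − 568)/[(568+1164)/2] = 596/866 ≈ 0.6882.
%ΔP_y = (9.74 − 15.24)/[(15.24+9.74)/2] ≈ -0.4404.
E_xy = 0.6882/-0.4404 ≈ -1.56.
E_xy < 0, so e-readers and e-books are complements.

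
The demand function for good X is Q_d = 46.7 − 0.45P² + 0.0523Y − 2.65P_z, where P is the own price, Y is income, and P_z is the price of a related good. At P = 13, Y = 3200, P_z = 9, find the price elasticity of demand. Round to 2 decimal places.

Substituting, Q_d = 46.7 − 0.45(13)² + 0.0523(3200) − 2.65(9) = 46.7 − 76.05 + 167.36 − 23.85 = 114.16.
∂Q_d/∂P = −2·0.45·P = -11.7, so E_p = -11.7·(13/114.16) ≈ -1.33.
|E_p| > 1: demand is elastic.

-1.33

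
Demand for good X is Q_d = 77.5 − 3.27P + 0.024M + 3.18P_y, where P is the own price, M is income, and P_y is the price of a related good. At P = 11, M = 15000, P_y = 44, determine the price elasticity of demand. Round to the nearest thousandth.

Substituting, Q_d = 77.5 − 3.27(11) + 0.024(15000) + 3.18(44) = 77.5 − 35.97 + 360 + 139.92 = 541.45.
∂Q_d/∂P = −3.27, so E_p = (−3.27)·(11/541.45) ≈ -0.066.
|E_p| < 1: demand is inelastic.

-0.066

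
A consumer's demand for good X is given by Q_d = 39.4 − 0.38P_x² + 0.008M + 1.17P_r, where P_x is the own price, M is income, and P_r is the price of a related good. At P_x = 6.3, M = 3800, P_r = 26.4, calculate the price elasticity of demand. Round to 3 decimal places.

First evaluate Q_d: 39.4 − 0.38(6.3)² + 0.008(3800) + 1.17(26.4) = 39.4 − 15.0822 + 30.4 + 30.888 = 85.6058.
∂Q_d/∂P_x = −2·0.38·P_x = -4.788, so E_p = -4.788·(6.3/85.6058) ≈ -0.352.
|E_p| < 1: demand is inelastic.

-0.352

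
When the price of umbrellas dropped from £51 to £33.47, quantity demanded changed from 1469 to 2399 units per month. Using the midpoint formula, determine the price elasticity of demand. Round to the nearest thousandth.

%Δq = (2399 − 1469)/[(1469 + 2399)/2] = 930/1934 ≈ 0.4809.
%ΔP = (33.47 − 51)/[(51 + 33.47)/2] = -17.53/42.235 ≈ -0.4151.
Arc elasticity E = %Δq/%ΔP ≈ 0.4809/-0.4151 ≈ -1.159.
|E| > 1: demand is elastic over this range.

-1.159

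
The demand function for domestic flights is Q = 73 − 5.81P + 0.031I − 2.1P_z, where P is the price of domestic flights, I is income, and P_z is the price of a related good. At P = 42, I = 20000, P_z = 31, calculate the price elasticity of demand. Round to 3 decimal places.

-0.636

First evaluate Q: 73 − 5.81(42) + 0.031(20000) − 2.1(31) = 73 − 244.02 + 620 − 65.1 = 383.88.
∂Q/∂P = −5.81, so E_p = (−5.81)·(42/383.88) ≈ -0.636.
|E_p| < 1: demand is inelastic.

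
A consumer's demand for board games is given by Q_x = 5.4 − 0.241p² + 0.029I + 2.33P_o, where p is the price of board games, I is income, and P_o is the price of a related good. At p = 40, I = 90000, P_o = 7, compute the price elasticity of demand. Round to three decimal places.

At the given point, Q_x = 5.4 − 0.241(40)² + 0.029(90000) + 2.33(7) = 5.4 − 385.6 + 2610 + 16.31 = 2246.11.
∂Q_x/∂p = −2·0.241·p = -19.28, so E_p = -19.28·(40/2246.11) ≈ -0.343.
|E_p| < 1: demand is inelastic.

-0.343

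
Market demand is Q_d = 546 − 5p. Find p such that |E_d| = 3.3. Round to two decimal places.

83.80

Set −bp/(a − bp) = −3.3 ⇒ bp = 3.3(a − bp) ⇒ bp(1+3.3) = 3.3·a.
p = 3.3·546/(5·4.3) ≈ 83.80.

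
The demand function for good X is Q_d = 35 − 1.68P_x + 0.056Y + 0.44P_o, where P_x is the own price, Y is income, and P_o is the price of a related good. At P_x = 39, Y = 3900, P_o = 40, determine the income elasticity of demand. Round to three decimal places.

1.063

First evaluate Q_d: 35 − 1.68(39) + 0.056(3900) + 0.44(40) = 35 − 65.52 + 218.4 + 17.6 = 205.48.
∂Q_d/∂Y = +0.056, so E_I = 0.056·(3900/205.48) ≈ 1.063.
E_I > 1: normal good (luxury).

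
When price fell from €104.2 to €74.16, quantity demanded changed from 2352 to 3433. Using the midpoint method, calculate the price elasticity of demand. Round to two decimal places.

-1.11

%Δq = (3433 − 2352)/[(2352 + 3433)/2] = 1081/2892.5 ≈ 0.3737.
%Δp = (74.16 − 104.2)/[(104.2 + 74.16)/2] = -30.04/89.18 ≈ -0.3368.
Arc elasticity E = %Δq/%Δp ≈ 0.3737/-0.3368 ≈ -1.11.
|E| > 1: demand is elastic over this range.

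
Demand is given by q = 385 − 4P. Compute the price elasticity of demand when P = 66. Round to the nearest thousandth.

At P = 66, q = 121.
dq/dP = −4.
Point elasticity E = (dq/dP)·(P/q) = -4 × 66/121 ≈ -2.182.
|E| > 1, so demand is elastic at this price.

-2.182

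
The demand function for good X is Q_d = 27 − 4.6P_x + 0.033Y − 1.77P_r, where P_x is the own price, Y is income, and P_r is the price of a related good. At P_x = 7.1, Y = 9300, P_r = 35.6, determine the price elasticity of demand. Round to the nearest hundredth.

Substituting, Q_d = 27 − 4.6(7.1) + 0.033(9300) − 1.77(35.6) = 27 − 32.66 + 306.9 − 63.012 = 238.228.
∂Q_d/∂P_x = −4.6, so E_p = (−4.6)·(7.1/238.228) ≈ -0.14.
|E_p| < 1: demand is inelastic.

-0.14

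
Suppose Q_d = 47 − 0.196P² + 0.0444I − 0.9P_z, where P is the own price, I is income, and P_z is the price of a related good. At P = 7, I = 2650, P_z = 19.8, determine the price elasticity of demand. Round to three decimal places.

Q_d = 47 − 0.196(7)² + 0.0444(2650) − 0.9(19.8) = 47 − 9.604 + 117.66 − 17.82 = 137.236.
∂Q_d/∂P = −2·0.196·P = -2.744, so E_p = -2.744·(7/137.236) ≈ -0.140.
|E_p| < 1: demand is inelastic.

-0.140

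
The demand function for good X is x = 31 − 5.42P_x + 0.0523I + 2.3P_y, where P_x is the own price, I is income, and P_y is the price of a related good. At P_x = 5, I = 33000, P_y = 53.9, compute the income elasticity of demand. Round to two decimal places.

Evaluating quantity at (P_x, I, P_y) gives x = 31 − 5.42(5) + 0.0523(33000) + 2.3(53.9) = 31 − 27.1 + 1725.9 + 123.97 = 1853.77.
∂x/∂I = +0.0523, so E_I = 0.0523·(33000/1853.77) ≈ 0.93.
E_I ∈ (0,1): normal good (necessity).

0.93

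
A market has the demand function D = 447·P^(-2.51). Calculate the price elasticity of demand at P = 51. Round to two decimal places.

For a Cobb–Douglas (constant-elasticity) form D = A·P^α·…, the elasticity with respect to P equals the exponent α at every point.
Here the exponent on P is -2.51, so the price elasticity of demand is -2.51.

-2.51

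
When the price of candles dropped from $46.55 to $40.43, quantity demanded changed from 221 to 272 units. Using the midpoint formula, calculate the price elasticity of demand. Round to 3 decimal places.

-1.470

%Δq = (272 − 221)/[(221 + 272)/2] = 51/246.5 ≈ 0.2069.
%Δp = (40.43 − 46.55)/[(46.55 + 40.43)/2] = -6.12/43.49 ≈ -0.1407.
Arc elasticity E = %Δq/%Δp ≈ 0.2069/-0.1407 ≈ -1.470.
|E| > 1: demand is elastic over this range.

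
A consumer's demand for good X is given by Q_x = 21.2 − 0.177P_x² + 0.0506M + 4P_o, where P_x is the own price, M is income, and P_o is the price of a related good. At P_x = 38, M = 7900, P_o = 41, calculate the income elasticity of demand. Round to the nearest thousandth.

At the given point, Q_x = 21.2 − 0.177(38)² + 0.0506(7900) + 4(41) = 21.2 − 255.588 + 399.74 + 164 = 329.352.
∂Q_x/∂M = +0.0506, so E_I = 0.0506·(7900/329.352) ≈ 1.214.
E_I > 1: normal good (luxury).

1.214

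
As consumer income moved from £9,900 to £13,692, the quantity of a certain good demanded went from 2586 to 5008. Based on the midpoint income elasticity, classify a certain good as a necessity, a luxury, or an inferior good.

luxury

%ΔQ = (5008 − 2586)/[(2586+5008)/2] = 2422/3797 ≈ 0.6379.
%ΔM = (13,692 − 9,900)/[(9,900+13,692)/2] = 3792/11796 ≈ 0.3215.
E_I = %ΔQ/%ΔM ≈ 1.984.
E_I > 1: normal good (luxury).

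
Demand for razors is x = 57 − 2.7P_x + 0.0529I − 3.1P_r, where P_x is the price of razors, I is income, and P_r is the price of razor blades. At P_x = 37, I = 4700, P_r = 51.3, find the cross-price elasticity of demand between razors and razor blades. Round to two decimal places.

First evaluate x: 57 − 2.7(37) + 0.0529(4700) − 3.1(51.3) = 57 − 99.9 + 248.63 − 159.03 = 46.7.
∂x/∂P_r = −3.1, so E_xy = -3.1·(51.3/46.7) ≈ -3.41.
E_xy < 0: the goods are complements.

-3.41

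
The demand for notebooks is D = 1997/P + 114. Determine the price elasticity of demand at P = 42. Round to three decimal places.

-0.294

At P = 42, D = 161.5476.
dD/dP = −1997/P² = −1.1321.
Point elasticity E = (dD/dP)·(P/D) = -1.1321 × 42/161.5476 ≈ -0.294.
|E| < 1, so demand is inelastic at this price.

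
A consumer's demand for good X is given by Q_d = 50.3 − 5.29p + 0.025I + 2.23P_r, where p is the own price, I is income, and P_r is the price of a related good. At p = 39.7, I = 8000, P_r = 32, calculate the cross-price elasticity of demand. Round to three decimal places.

First evaluate Q_d: 50.3 − 5.29(39.7) + 0.025(8000) + 2.23(32) = 50.3 − 210.013 + 200 + 71.36 = 111.647.
∂Q_d/∂P_r = +2.23, so E_xy = 2.23·(32/111.647) ≈ 0.639.
E_xy > 0: the goods are substitutes.

0.639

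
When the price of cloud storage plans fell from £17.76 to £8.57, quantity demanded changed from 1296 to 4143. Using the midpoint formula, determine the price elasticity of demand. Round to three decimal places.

%ΔQ = (4143 − 1296)/[(1296 + 4143)/2] = 2847/2719.5 ≈ 1.0469.
%ΔP = (8.57 − 17.76)/[(17.76 + 8.57)/2] = -9.19/13.165 ≈ -0.6981.
Arc elasticity E = %ΔQ/%ΔP ≈ 1.0469/-0.6981 ≈ -1.500.
|E| > 1: demand is elastic over this range.

-1.500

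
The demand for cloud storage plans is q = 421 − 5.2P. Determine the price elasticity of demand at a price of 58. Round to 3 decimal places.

-2.526

At P = 58, q = 119.4.
dq/dP = −5.2.
Point elasticity E = (dq/dP)·(P/q) = -5.2 × 58/119.4 ≈ -2.526.
|E| > 1, so demand is elastic at this price.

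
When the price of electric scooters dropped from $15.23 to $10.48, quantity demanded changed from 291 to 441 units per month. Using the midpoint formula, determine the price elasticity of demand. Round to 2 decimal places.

-1.11

%ΔQ = (441 − 291)/[(291 + 441)/2] = 150/366 ≈ 0.4098.
%Δp = (10.48 − 15.23)/[(15.23 + 10.48)/2] = -4.75/12.855 ≈ -0.3695.
Arc elasticity E = %ΔQ/%Δp ≈ 0.4098/-0.3695 ≈ -1.11.
|E| > 1: demand is elastic over this range.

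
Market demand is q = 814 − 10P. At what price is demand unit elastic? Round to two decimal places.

For linear demand q = a − bP, E = −bP/(a − bP). |E| = 1 ⇒ bP = a − bP ⇒ P = a/(2b).
P = 814/(2·10) = 40.70.

40.70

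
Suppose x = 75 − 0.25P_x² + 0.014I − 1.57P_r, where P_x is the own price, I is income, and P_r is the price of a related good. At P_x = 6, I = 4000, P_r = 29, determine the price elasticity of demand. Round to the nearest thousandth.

At the given point, x = 75 − 0.25(6)² + 0.014(4000) − 1.57(29) = 75 − 9 + 56 − 45.53 = 76.47.
∂x/∂P_x = −2·0.25·P_x = -3, so E_p = -3·(6/76.47) ≈ -0.235.
|E_p| < 1: demand is inelastic.

-0.235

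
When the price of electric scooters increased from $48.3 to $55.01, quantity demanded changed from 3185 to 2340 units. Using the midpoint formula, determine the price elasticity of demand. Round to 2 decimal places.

%ΔQ = (2340 − 3185)/[(3185 + 2340)/2] = -845/2762.5 ≈ -0.3059.
%Δp = (55.01 − 48.3)/[(48.3 + 55.01)/2] = 6.71/51.655 ≈ 0.1299.
Arc elasticity E = %ΔQ/%Δp ≈ -0.3059/0.1299 ≈ -2.35.
|E| > 1: demand is elastic over this range.

-2.35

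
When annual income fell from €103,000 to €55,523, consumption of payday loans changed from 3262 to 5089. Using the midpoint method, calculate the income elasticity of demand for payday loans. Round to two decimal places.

-0.73

%ΔQ = (5089 − 3262)/[(3262+5089)/2] = 1827/4175.5 ≈ 0.4376.
%ΔY = (55,523 − 103,000)/[(103,000+55,523)/2] = -47477/79261.5 ≈ -0.5990.
E_I = %ΔQ/%ΔY ≈ -0.73.
E_I < 0: inferior good.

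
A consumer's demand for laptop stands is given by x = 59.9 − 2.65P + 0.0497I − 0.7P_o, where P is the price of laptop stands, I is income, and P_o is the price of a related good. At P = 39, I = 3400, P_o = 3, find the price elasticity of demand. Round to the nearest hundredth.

First evaluate x: 59.9 − 2.65(39) + 0.0497(3400) − 0.7(3) = 59.9 − 103.35 + 168.98 − 2.1 = 123.43.
∂x/∂P = −2.65, so E_p = (−2.65)·(39/123.43) ≈ -0.84.
|E_p| < 1: demand is inelastic.

-0.84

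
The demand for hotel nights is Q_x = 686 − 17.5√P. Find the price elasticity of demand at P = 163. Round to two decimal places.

-0.24

At P = 163, Q_x = 462.575.
dQ_x/dP = −17.5/(2√P) = −17.5/(2·12.7671).
Point elasticity E = (dQ_x/dP)·(P/Q_x) = -0.6854 × 163/462.575 ≈ -0.24.
|E| < 1, so demand is inelastic at this price.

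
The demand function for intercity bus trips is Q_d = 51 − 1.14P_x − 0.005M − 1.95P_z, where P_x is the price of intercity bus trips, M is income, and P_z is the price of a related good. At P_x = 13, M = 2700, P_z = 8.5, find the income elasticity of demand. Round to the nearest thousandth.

First evaluate Q_d: 51 − 1.14(13) − 0.005(2700) − 1.95(8.5) = 51 − 14.82 − 13.5 − 16.575 = 6.105.
∂Q_d/∂M = −0.005, so E_I = -0.005·(2700/6.105) ≈ -2.211.
E_I < 0: inferior good.

-2.211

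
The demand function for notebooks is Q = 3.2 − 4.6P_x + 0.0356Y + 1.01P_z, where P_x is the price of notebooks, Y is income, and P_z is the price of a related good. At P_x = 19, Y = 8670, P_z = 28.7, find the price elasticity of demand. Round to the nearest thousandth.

Substituting, Q = 3.2 − 4.6(19) + 0.0356(8670) + 1.01(28.7) = 3.2 − 87.4 + 308.652 + 28.987 = 253.439.
∂Q/∂P_x = −4.6, so E_p = (−4.6)·(19/253.439) ≈ -0.345.
|E_p| < 1: demand is inelastic.

-0.345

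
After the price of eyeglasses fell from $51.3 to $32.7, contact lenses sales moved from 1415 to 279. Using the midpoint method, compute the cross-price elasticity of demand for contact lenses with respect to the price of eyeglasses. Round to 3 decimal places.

3.029

%ΔQ_x = (279 − 1415)/[(1415+279)/2] = -1136/847 ≈ -1.3412.
%ΔP_y = (32.7 − 51.3)/[(51.3+32.7)/2] ≈ -0.4429.
E_xy = -1.3412/-0.4429 ≈ 3.029.
E_xy > 0, so contact lenses and eyeglasses are substitutes.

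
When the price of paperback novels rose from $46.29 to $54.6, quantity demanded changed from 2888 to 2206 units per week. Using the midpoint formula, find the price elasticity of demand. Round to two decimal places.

%ΔQ = (2206 − 2888)/[(2888 + 2206)/2] = -682/2547 ≈ -0.2678.
%Δp = (54.6 − 46.29)/[(46.29 + 54.6)/2] = 8.31/50.445 ≈ 0.1647.
Arc elasticity E = %ΔQ/%Δp ≈ -0.2678/0.1647 ≈ -1.63.
|E| > 1: demand is elastic over this range.

-1.63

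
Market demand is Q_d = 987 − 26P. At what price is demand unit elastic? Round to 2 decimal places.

For linear demand Q_d = a − bP, E = −bP/(a − bP). |E| = 1 ⇒ bP = a − bP ⇒ P = a/(2b).
P = 987/(2·26) ≈ 18.98.

18.98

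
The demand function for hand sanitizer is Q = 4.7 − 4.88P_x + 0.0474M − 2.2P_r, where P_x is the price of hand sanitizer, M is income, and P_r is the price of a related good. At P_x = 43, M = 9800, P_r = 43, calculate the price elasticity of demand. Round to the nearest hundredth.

First evaluate Q: 4.7 − 4.88(43) + 0.0474(9800) − 2.2(43) = 4.7 − 209.84 + 464.52 − 94.6 = 164.78.
∂Q/∂P_x = −4.88, so E_p = (−4.88)·(43/164.78) ≈ -1.27.
|E_p| > 1: demand is elastic.

-1.27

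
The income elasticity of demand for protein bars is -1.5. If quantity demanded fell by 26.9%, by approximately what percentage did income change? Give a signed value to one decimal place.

%ΔQ ≈ E × %ΔI ⇒ %ΔI = %ΔQ / E = (-26.9%)/(-1.5) ≈ 17.9%.

17.9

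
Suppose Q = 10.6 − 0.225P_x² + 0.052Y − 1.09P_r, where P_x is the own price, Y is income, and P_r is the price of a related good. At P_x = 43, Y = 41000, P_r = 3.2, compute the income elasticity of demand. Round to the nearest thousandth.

1.237

Q = 10.6 − 0.225(43)² + 0.052(41000) − 1.09(3.2) = 10.6 − 416.025 + 2132 − 3.488 = 1723.087.
∂Q/∂Y = +0.052, so E_I = 0.052·(41000/1723.087) ≈ 1.237.
E_I > 1: normal good (luxury).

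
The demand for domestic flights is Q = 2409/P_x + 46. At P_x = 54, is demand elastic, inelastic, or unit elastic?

At P_x = 54, Q = 90.6111.
dQ/dP_x = −2409/P_x² = −0.8261.
Point elasticity E = (dQ/dP_x)·(P_x/Q) = -0.8261 × 54/90.6111 ≈ -0.492.
|E| ≈ 0.492 < 1, so demand is inelastic.

inelastic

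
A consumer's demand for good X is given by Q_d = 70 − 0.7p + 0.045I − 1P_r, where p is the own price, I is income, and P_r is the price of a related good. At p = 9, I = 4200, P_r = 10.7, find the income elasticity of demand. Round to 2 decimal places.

0.78

First evaluate Q_d: 70 − 0.7(9) + 0.045(4200) − 1(10.7) = 70 − 6.3 + 189 − 10.7 = 242.
∂Q_d/∂I = +0.045, so E_I = 0.045·(4200/242) ≈ 0.78.
E_I ∈ (0,1): normal good (necessity).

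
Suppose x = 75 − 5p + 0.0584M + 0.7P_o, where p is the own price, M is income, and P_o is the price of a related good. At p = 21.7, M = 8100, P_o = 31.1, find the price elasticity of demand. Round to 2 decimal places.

-0.24

At the given point, x = 75 − 5(21.7) + 0.0584(8100) + 0.7(31.1) = 75 − 108.5 + 473.04 + 21.77 = 461.31.
∂x/∂p = −5, so E_p = (−5)·(21.7/461.31) ≈ -0.24.
|E_p| < 1: demand is inelastic.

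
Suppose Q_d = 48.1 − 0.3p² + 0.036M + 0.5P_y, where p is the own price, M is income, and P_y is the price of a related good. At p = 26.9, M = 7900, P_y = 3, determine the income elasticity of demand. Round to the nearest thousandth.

2.432

Evaluating quantity at (p, M, P_y) gives Q_d = 48.1 − 0.3(26.9)² + 0.036(7900) + 0.5(3) = 48.1 − 217.083 + 284.4 + 1.5 = 116.917.
∂Q_d/∂M = +0.036, so E_I = 0.036·(7900/116.917) ≈ 2.432.
E_I > 1: normal good (luxury).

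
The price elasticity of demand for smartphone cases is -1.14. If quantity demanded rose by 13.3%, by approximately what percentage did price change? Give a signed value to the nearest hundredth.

-11.67

%ΔQ ≈ E × %ΔP ⇒ %ΔP = %ΔQ / E = (13.3%)/(-1.14) ≈ -11.67%.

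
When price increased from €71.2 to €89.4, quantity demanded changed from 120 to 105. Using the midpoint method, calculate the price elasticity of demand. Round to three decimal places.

-0.588

%ΔQ = (105 − 120)/[(120 + 105)/2] = -15/112.5 ≈ -0.1333.
%Δp = (89.4 − 71.2)/[(71.2 + 89.4)/2] = 18.2/80.3 ≈ 0.2267.
Arc elasticity E = %ΔQ/%Δp ≈ -0.1333/0.2267 ≈ -0.588.
|E| < 1: demand is inelastic over this range.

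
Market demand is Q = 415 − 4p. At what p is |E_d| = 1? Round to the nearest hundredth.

51.88

For linear demand Q = a − bp, E = −bp/(a − bp). |E| = 1 ⇒ bp = a − bp ⇒ p = a/(2b).
p = 415/(2·4) ≈ 51.88.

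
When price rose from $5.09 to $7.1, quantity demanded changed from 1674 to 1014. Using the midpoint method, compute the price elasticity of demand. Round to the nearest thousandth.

-1.489

%ΔQ = (1014 − 1674)/[(1674 + 1014)/2] = -660/1344 ≈ -0.4911.
%ΔP = (7.1 − 5.09)/[(5.09 + 7.1)/2] = 2.01/6.095 ≈ 0.3298.
Arc elasticity E = %ΔQ/%ΔP ≈ -0.4911/0.3298 ≈ -1.489.
|E| > 1: demand is elastic over this range.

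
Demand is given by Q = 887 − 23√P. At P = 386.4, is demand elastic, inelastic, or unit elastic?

At P = 386.4, Q = 434.8876.
dQ/dP = −23/(2√P) = −23/(2·19.6571).
Point elasticity E = (dQ/dP)·(P/Q) = -0.585 × 386.4/434.8876 ≈ -0.520.
|E| ≈ 0.520 < 1, so demand is inelastic.

inelastic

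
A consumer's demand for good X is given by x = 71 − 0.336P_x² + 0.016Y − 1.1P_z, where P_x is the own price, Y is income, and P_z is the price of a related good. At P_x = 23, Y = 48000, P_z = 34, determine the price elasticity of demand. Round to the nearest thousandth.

At the given point, x = 71 − 0.336(23)² + 0.016(48000) − 1.1(34) = 71 − 177.744 + 768 − 37.4 = 623.856.
∂x/∂P_x = −2·0.336·P_x = -15.456, so E_p = -15.456·(23/623.856) ≈ -0.570.
|E_p| < 1: demand is inelastic.

-0.570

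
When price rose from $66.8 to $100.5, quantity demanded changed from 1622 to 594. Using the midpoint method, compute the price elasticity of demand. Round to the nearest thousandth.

-2.303

%ΔQ = (594 − 1622)/[(1622 + 594)/2] = -1028/1108 ≈ -0.9278.
%Δp = (100.5 − 66.8)/[(66.8 + 100.5)/2] = 33.7/83.65 ≈ 0.4029.
Arc elasticity E = %ΔQ/%Δp ≈ -0.9278/0.4029 ≈ -2.303.
|E| > 1: demand is elastic over this range.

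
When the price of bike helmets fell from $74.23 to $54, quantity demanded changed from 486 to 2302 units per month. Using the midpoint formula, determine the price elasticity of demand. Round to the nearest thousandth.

-4.129

%Δq = (2302 − 486)/[(486 + 2302)/2] = 1816/1394 ≈ 1.3027.
%Δp = (54 − 74.23)/[(74.23 + 54)/2] = -20.23/64.115 ≈ -0.3155.
Arc elasticity E = %Δq/%Δp ≈ 1.3027/-0.3155 ≈ -4.129.
|E| > 1: demand is elastic over this range.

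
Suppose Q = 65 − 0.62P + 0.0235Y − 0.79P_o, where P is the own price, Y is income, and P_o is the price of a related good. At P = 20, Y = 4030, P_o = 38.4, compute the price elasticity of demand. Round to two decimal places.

-0.11

Substituting, Q = 65 − 0.62(20) + 0.0235(4030) − 0.79(38.4) = 65 − 12.4 + 94.705 − 30.336 = 116.969.
∂Q/∂P = −0.62, so E_p = (−0.62)·(20/116.969) ≈ -0.11.
|E_p| < 1: demand is inelastic.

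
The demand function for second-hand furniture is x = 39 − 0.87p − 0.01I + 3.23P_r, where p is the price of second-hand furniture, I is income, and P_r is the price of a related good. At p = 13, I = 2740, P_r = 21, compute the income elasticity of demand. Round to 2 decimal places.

-0.40

First evaluate x: 39 − 0.87(13) − 0.01(2740) + 3.23(21) = 39 − 11.31 − 27.4 + 67.83 = 68.12.
∂x/∂I = −0.01, so E_I = -0.01·(2740/68.12) ≈ -0.40.
E_I < 0: inferior good.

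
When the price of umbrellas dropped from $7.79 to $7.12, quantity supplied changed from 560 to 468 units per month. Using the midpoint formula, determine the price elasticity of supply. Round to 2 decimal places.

1.99

%Δq = (468 − 560)/[(560 + 468)/2] = -92/514 ≈ -0.1790.
%Δp = (7.12 − 7.79)/[(7.79 + 7.12)/2] = -0.67/7.455 ≈ -0.0899.
Arc elasticity E = %Δq/%Δp ≈ -0.1790/-0.0899 ≈ 1.99.
|E| > 1: supply is elastic over this range.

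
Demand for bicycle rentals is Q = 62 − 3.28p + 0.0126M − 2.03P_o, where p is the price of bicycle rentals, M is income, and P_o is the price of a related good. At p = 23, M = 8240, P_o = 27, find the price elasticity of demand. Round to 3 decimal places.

Evaluating quantity at (p, M, P_o) gives Q = 62 − 3.28(23) + 0.0126(8240) − 2.03(27) = 62 − 75.44 + 103.824 − 54.81 = 35.574.
∂Q/∂p = −3.28, so E_p = (−3.28)·(23/35.574) ≈ -2.121.
|E_p| > 1: demand is elastic.

-2.121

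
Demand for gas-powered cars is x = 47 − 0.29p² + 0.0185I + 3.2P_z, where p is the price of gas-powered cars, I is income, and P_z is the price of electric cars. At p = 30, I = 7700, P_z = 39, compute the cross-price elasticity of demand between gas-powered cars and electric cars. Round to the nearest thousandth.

2.344

x = 47 − 0.29(30)² + 0.0185(7700) + 3.2(39) = 47 − 261 + 142.45 + 124.8 = 53.25.
∂x/∂P_z = +3.2, so E_xy = 3.2·(39/53.25) ≈ 2.344.
E_xy > 0: the goods are substitutes.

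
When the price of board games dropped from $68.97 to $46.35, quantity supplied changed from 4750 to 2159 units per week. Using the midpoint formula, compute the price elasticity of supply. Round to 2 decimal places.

%ΔQ = (2159 − 4750)/[(4750 + 2159)/2] = -2591/3454.5 ≈ -0.7500.
%Δp = (46.35 − 68.97)/[(68.97 + 46.35)/2] = -22.62/57.66 ≈ -0.3923.
Arc elasticity E = %ΔQ/%Δp ≈ -0.7500/-0.3923 ≈ 1.91.
|E| > 1: supply is elastic over this range.

1.91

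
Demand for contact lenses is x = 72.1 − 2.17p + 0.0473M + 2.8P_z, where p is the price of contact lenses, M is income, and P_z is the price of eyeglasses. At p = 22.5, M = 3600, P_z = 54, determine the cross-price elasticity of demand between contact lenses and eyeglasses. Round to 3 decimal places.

0.439

Evaluating quantity at (p, M, P_z) gives x = 72.1 − 2.17(22.5) + 0.0473(3600) + 2.8(54) = 72.1 − 48.825 + 170.28 + 151.2 = 344.755.
∂x/∂P_z = +2.8, so E_xy = 2.8·(54/344.755) ≈ 0.439.
E_xy > 0: the goods are substitutes.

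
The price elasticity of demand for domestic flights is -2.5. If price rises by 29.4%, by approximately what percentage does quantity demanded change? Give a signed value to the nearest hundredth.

%ΔQ ≈ E × %ΔP = (-2.5) × (29.4%) = -73.50%.

-73.50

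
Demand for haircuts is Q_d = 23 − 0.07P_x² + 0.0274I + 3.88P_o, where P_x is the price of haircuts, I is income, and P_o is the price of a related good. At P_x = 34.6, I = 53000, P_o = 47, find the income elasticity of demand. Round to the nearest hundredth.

First evaluate Q_d: 23 − 0.07(34.6)² + 0.0274(53000) + 3.88(47) = 23 − 83.8012 + 1452.2 + 182.36 = 1573.7588.
∂Q_d/∂I = +0.0274, so E_I = 0.0274·(53000/1573.7588) ≈ 0.92.
E_I ∈ (0,1): normal good (necessity).

0.92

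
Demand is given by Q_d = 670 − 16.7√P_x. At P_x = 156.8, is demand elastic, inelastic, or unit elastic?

inelastic

At P_x = 156.8, Q_d = 460.8829.
dQ_d/dP_x = −16.7/(2√P_x) = −16.7/(2·12.522).
Point elasticity E = (dQ_d/dP_x)·(P_x/Q_d) = -0.6668 × 156.8/460.8829 ≈ -0.227.
|E| ≈ 0.227 < 1, so demand is inelastic.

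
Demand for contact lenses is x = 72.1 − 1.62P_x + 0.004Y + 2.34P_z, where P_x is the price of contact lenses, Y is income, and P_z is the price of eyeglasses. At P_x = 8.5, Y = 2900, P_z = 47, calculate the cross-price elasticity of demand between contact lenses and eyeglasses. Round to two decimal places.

At the given point, x = 72.1 − 1.62(8.5) + 0.004(2900) + 2.34(47) = 72.1 − 13.77 + 11.6 + 109.98 = 179.91.
∂x/∂P_z = +2.34, so E_xy = 2.34·(47/179.91) ≈ 0.61.
E_xy > 0: the goods are substitutes.

0.61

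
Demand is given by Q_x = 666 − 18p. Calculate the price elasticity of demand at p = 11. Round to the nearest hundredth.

At p = 11, Q_x = 468.
dQ_x/dp = −18.
Point elasticity E = (dQ_x/dp)·(p/Q_x) = -18 × 11/468 ≈ -0.42.
|E| < 1, so demand is inelastic at this price.

-0.42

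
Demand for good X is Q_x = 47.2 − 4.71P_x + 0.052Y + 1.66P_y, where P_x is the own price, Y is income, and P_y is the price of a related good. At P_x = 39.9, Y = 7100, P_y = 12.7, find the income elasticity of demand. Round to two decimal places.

1.48

Q_x = 47.2 − 4.71(39.9) + 0.052(7100) + 1.66(12.7) = 47.2 − 187.929 + 369.2 + 21.082 = 249.553.
∂Q_x/∂Y = +0.052, so E_I = 0.052·(7100/249.553) ≈ 1.48.
E_I > 1: normal good (luxury).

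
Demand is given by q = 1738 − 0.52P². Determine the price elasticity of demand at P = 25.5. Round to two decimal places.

At P = 25.5, q = 1399.87.
dq/dP = −2·0.52·P = −26.52.
Point elasticity E = (dq/dP)·(P/q) = -26.52 × 25.5/1399.87 ≈ -0.48.
|E| < 1, so demand is inelastic at this price.

-0.48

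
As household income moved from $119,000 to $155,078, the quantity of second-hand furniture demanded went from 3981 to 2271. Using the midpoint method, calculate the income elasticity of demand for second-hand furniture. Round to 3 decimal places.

%ΔQ = (2271 − 3981)/[(3981+2271)/2] = -1710/3126 ≈ -0.5470.
%ΔI = (155,078 − 119,000)/[(119,000+155,078)/2] = 36078/137039 ≈ 0.2633.
E_I = %ΔQ/%ΔI ≈ -2.078.
E_I < 0: inferior good.

-2.078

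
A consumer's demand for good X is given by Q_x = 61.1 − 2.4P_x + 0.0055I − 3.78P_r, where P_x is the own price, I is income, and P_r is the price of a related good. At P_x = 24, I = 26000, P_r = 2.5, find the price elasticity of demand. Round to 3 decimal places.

Substituting, Q_x = 61.1 − 2.4(24) + 0.0055(26000) − 3.78(2.5) = 61.1 − 57.6 + 143 − 9.45 = 137.05.
∂Q_x/∂P_x = −2.4, so E_p = (−2.4)·(24/137.05) ≈ -0.420.
|E_p| < 1: demand is inelastic.

-0.420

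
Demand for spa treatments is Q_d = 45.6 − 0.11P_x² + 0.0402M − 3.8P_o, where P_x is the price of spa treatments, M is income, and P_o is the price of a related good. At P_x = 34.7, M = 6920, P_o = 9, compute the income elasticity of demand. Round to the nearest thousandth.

Q_d = 45.6 − 0.11(34.7)² + 0.0402(6920) − 3.8(9) = 45.6 − 132.4499 + 278.184 − 34.2 = 157.1341.
∂Q_d/∂M = +0.0402, so E_I = 0.0402·(6920/157.1341) ≈ 1.770.
E_I > 1: normal good (luxury).

1.770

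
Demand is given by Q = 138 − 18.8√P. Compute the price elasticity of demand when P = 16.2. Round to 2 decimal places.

-0.61

At P = 16.2, Q = 62.3315.
dQ/dP = −18.8/(2√P) = −18.8/(2·4.0249).
Point elasticity E = (dQ/dP)·(P/Q) = -2.3354 × 16.2/62.3315 ≈ -0.61.
|E| < 1, so demand is inelastic at this price.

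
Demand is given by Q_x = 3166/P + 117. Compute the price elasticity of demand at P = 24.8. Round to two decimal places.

At P = 24.8, Q_x = 244.6613.
dQ_x/dP = −3166/P² = −5.1476.
Point elasticity E = (dQ_x/dP)·(P/Q_x) = -5.1476 × 24.8/244.6613 ≈ -0.52.
|E| < 1, so demand is inelastic at this price.

-0.52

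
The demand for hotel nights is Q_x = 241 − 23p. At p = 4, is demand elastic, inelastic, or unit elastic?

At p = 4, Q_x = 149.
dQ_x/dp = −23.
Point elasticity E = (dQ_x/dp)·(p/Q_x) = -23 × 4/149 ≈ -0.617.
|E| ≈ 0.617 < 1, so demand is inelastic.

inelastic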